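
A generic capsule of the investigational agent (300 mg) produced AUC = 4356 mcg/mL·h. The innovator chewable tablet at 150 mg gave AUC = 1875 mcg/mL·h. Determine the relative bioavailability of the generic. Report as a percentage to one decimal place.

F_rel = 116.2%

F_rel = (AUC_test/D_test) / (AUC_ref/D_ref)
      = (4356/300) / (1875/150)
      = 14.52 / 12.5 = 1.1616 = 116.16%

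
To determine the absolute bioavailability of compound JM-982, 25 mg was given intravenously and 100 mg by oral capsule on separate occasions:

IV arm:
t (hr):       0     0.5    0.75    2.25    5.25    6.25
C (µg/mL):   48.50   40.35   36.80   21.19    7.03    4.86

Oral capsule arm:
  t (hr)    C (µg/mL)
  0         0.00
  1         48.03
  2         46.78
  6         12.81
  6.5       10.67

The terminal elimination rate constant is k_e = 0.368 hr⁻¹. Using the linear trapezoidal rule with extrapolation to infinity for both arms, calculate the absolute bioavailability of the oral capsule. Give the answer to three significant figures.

F = 0.412

Trapezoidal AUC_0→6.25 (IV):
  [0→0.5]: (48.50+40.35)/2 × 0.5 = 22.2125
  [0.5→0.75]: (40.35+36.80)/2 × 0.25 = 9.64375
  [0.75→2.25]: (36.80+21.19)/2 × 1.5 = 43.4925
  [2.25→5.25]: (21.19+7.03)/2 × 3 = 42.33
  [5.25→6.25]: (7.03+4.86)/2 × 1 = 5.945
  Sum = 123.62375 µg/mL·hr
IV tail: 4.86/0.368 = 13.207; AUC_iv,0→∞ = 123.62375 + 13.207 = 136.83075 µg/mL·hr
Trapezoidal AUC_0→6.5 (oral capsule):
  [0→1]: (0.00+48.03)/2 × 1 = 24.015
  [1→2]: (48.03+46.78)/2 × 1 = 47.405
  [2→6]: (46.78+12.81)/2 × 4 = 119.18
  [6→6.5]: (12.81+10.67)/2 × 0.5 = 5.87
  Sum = 196.47 µg/mL·hr
oral capsule tail: 10.67/0.368 = 28.995; AUC_ev,0→∞ = 196.47 + 28.995 = 225.465 µg/mL·hr
F = (AUC_ev/D_ev)/(AUC_iv/D_iv) = (225.465/100)/(136.83075/25) = 2.25465/5.47323 = 0.4119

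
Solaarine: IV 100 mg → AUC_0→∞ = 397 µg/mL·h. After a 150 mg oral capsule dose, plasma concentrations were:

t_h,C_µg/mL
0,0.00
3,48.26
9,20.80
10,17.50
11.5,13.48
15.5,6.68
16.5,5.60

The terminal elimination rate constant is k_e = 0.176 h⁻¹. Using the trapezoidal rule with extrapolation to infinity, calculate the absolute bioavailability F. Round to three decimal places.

F = 0.672

Trapezoidal AUC_0→16.5 (oral capsule):
  [0→3]: (0.00+48.26)/2 × 3 = 72.39
  [3→9]: (48.26+20.80)/2 × 6 = 207.18
  [9→10]: (20.80+17.50)/2 × 1 = 19.15
  [10→11.5]: (17.50+13.48)/2 × 1.5 = 23.235
  [11.5→15.5]: (13.48+6.68)/2 × 4 = 40.32
  [15.5→16.5]: (6.68+5.60)/2 × 1 = 6.14
  Sum = 368.415 µg/mL·h
Tail: C_last/k_e = 5.60/0.176 = 31.818
AUC_0→∞ (oral capsule) = 368.415 + 31.818 = 400.233 µg/mL·h
F = (AUC_ev/D_ev)/(AUC_iv/D_iv) = (400.233/150)/(397/100) = 2.66822/3.97 = 0.6721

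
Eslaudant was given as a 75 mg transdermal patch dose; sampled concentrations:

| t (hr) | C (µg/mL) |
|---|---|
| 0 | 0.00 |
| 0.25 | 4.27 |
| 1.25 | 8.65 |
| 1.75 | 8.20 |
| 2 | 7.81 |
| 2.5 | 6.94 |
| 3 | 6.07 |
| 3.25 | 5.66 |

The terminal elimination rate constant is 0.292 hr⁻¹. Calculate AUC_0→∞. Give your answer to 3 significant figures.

Trapezoidal AUC_0→3.25:
  [0→0.25]: (0.00+4.27)/2 × 0.25 = 0.53375
  [0.25→1.25]: (4.27+8.65)/2 × 1 = 6.46
  [1.25→1.75]: (8.65+8.20)/2 × 0.5 = 4.2125
  [1.75→2]: (8.20+7.81)/2 × 0.25 = 2.00125
  [2→2.5]: (7.81+6.94)/2 × 0.5 = 3.6875
  [2.5→3]: (6.94+6.07)/2 × 0.5 = 3.2525
  [3→3.25]: (6.07+5.66)/2 × 0.25 = 1.46625
  Sum = 21.61375 µg/mL·hr
Extrapolated tail: C_last / k_e = 5.66 / 0.292 = 19.384
AUC_0→∞ = 21.61375 + 19.384 = 40.99775 µg/mL·hr

AUC = 41.0 µg/mL·hr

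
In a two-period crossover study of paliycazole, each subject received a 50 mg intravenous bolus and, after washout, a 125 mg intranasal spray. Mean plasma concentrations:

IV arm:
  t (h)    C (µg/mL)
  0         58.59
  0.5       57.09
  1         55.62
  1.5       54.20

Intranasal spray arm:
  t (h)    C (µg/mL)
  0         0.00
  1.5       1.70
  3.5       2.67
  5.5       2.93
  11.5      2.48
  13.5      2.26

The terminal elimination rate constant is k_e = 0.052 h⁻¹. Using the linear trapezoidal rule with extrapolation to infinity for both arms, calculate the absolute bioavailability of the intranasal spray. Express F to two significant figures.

Trapezoidal AUC_0→1.5 (IV):
  [0→0.5]: (58.59+57.09)/2 × 0.5 = 28.92
  [0.5→1]: (57.09+55.62)/2 × 0.5 = 28.1775
  [1→1.5]: (55.62+54.20)/2 × 0.5 = 27.455
  Sum = 84.5525 µg/mL·h
IV tail: 54.20/0.052 = 1042.308; AUC_iv,0→∞ = 84.5525 + 1042.308 = 1126.8605 µg/mL·h
Trapezoidal AUC_0→13.5 (intranasal spray):
  [0→1.5]: (0.00+1.70)/2 × 1.5 = 1.275
  [1.5→3.5]: (1.70+2.67)/2 × 2 = 4.37
  [3.5→5.5]: (2.67+2.93)/2 × 2 = 5.6
  [5.5→11.5]: (2.93+2.48)/2 × 6 = 16.23
  [11.5→13.5]: (2.48+2.26)/2 × 2 = 4.74
  Sum = 32.215 µg/mL·h
intranasal spray tail: 2.26/0.052 = 43.462; AUC_ev,0→∞ = 32.215 + 43.462 = 75.677 µg/mL·h
F = (AUC_ev/D_ev)/(AUC_iv/D_iv) = (75.677/125)/(1126.8605/50) = 0.605416/22.53721 = 0.0269

F = 0.027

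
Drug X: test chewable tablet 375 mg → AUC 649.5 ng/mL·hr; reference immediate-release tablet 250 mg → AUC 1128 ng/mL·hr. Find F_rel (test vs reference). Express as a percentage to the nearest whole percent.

F_rel = 38%

F_rel = (AUC_test/D_test) / (AUC_ref/D_ref)
      = (649.5/375) / (1128/250)
      = 1.732 / 4.512 = 0.3839 = 38.39%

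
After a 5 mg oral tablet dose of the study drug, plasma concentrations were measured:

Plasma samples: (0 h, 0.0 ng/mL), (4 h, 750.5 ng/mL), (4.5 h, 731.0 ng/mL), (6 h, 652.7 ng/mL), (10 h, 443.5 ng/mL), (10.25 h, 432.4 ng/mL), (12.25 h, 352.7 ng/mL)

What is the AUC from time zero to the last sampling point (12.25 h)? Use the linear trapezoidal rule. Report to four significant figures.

AUC = 5996 ng/mL·h

Trapezoidal AUC_0→12.25:
  [0→4]: (0.0+750.5)/2 × 4 = 1501.0
  [4→4.5]: (750.5+731.0)/2 × 0.5 = 370.375
  [4.5→6]: (731.0+652.7)/2 × 1.5 = 1037.775
  [6→10]: (652.7+443.5)/2 × 4 = 2192.4
  [10→10.25]: (443.5+432.4)/2 × 0.25 = 109.4875
  [10.25→12.25]: (432.4+352.7)/2 × 2 = 785.1
  Sum = 5996.1375 ng/mL·h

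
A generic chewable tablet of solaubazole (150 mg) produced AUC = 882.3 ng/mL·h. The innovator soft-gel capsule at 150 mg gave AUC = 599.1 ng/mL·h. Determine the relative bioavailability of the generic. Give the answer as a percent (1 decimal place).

F_rel = 147.3%

F_rel = (AUC_test/D_test) / (AUC_ref/D_ref)
      = (882.3/150) / (599.1/150)
      = 5.882 / 3.994 = 1.4727 = 147.27%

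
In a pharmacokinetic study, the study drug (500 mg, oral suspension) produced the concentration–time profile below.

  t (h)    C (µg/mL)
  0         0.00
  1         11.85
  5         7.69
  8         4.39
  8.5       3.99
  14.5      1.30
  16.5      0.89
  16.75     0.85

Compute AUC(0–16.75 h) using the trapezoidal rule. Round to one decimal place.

Trapezoidal AUC_0→16.75:
  [0→1]: (0.00+11.85)/2 × 1 = 5.925
  [1→5]: (11.85+7.69)/2 × 4 = 39.08
  [5→8]: (7.69+4.39)/2 × 3 = 18.12
  [8→8.5]: (4.39+3.99)/2 × 0.5 = 2.095
  [8.5→14.5]: (3.99+1.30)/2 × 6 = 15.87
  [14.5→16.5]: (1.30+0.89)/2 × 2 = 2.19
  [16.5→16.75]: (0.89+0.85)/2 × 0.25 = 0.2175
  Sum = 83.4975 µg/mL·h

AUC = 83.5 µg/mL·h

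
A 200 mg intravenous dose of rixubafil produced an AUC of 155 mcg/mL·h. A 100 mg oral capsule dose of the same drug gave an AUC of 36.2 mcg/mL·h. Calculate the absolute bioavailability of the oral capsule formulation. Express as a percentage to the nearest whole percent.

F = (AUC_ev / D_ev) / (AUC_iv / D_iv)
  = (36.2/100) / (155/200)
  = 0.362 / 0.775 = 0.4671
  = 46.71%

F = 47%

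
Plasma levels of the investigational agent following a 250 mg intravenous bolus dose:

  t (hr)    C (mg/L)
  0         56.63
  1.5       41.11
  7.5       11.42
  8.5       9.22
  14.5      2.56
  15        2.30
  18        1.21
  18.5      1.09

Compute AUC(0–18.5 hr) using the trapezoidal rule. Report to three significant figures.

Trapezoidal AUC_0→18.5:
  [0→1.5]: (56.63+41.11)/2 × 1.5 = 73.305
  [1.5→7.5]: (41.11+11.42)/2 × 6 = 157.59
  [7.5→8.5]: (11.42+9.22)/2 × 1 = 10.32
  [8.5→14.5]: (9.22+2.56)/2 × 6 = 35.34
  [14.5→15]: (2.56+2.30)/2 × 0.5 = 1.215
  [15→18]: (2.30+1.21)/2 × 3 = 5.265
  [18→18.5]: (1.21+1.09)/2 × 0.5 = 0.575
  Sum = 283.61 mg/L·hr

AUC = 284 mg/L·hr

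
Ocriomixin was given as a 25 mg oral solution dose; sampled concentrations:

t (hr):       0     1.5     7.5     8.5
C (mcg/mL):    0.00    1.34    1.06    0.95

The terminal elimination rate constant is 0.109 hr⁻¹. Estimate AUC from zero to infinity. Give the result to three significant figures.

Trapezoidal AUC_0→8.5:
  [0→1.5]: (0.00+1.34)/2 × 1.5 = 1.005
  [1.5→7.5]: (1.34+1.06)/2 × 6 = 7.2
  [7.5→8.5]: (1.06+0.95)/2 × 1 = 1.005
  Sum = 9.21 mcg/mL·hr
Extrapolated tail: C_last / k_e = 0.95 / 0.109 = 8.716
AUC_0→∞ = 9.21 + 8.716 = 17.926 mcg/mL·hr

AUC = 17.9 mcg/mL·hr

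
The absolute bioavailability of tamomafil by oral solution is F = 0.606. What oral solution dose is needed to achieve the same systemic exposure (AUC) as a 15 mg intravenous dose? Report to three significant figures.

D_oral = 24.8 mg

For equal systemic exposure: F × D_ev = D_iv
D_ev = D_iv / F = 15 / 0.606 = 24.7525 mg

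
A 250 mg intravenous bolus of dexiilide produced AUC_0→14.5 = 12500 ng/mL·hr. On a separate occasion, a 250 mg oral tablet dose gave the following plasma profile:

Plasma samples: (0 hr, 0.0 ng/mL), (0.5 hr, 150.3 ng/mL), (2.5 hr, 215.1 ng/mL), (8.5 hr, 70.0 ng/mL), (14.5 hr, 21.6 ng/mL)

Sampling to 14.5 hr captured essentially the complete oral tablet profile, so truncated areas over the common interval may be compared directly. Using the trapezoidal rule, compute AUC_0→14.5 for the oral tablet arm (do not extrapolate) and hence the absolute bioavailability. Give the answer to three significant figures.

F = 0.123

Trapezoidal AUC_0→14.5 (oral tablet):
  [0→0.5]: (0.0+150.3)/2 × 0.5 = 37.575
  [0.5→2.5]: (150.3+215.1)/2 × 2 = 365.4
  [2.5→8.5]: (215.1+70.0)/2 × 6 = 855.3
  [8.5→14.5]: (70.0+21.6)/2 × 6 = 274.8
  Sum = 1533.075 ng/mL·hr
F = (AUC_ev/D_ev)/(AUC_iv/D_iv) = (1533.075/250)/(12500/250) = 6.1323/50 = 0.1226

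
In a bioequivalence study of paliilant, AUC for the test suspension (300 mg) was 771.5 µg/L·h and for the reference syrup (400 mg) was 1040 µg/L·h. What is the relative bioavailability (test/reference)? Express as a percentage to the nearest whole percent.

F_rel = 99%

F_rel = (AUC_test/D_test) / (AUC_ref/D_ref)
      = (771.5/300) / (1040/400)
      = 2.57167 / 2.6 = 0.9891 = 98.91%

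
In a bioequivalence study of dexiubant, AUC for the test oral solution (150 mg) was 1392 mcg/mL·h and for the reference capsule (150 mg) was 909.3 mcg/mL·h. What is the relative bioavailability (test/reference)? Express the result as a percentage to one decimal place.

F_rel = 153.1%

F_rel = (AUC_test/D_test) / (AUC_ref/D_ref)
      = (1392/150) / (909.3/150)
      = 9.28 / 6.062 = 1.5308 = 153.08%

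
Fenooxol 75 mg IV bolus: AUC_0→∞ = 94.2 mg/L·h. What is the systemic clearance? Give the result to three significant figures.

CL = 0.796 L/h

CL = Dose_iv / AUC_0→∞
   = 75 / 94.2 = 0.796178 L/h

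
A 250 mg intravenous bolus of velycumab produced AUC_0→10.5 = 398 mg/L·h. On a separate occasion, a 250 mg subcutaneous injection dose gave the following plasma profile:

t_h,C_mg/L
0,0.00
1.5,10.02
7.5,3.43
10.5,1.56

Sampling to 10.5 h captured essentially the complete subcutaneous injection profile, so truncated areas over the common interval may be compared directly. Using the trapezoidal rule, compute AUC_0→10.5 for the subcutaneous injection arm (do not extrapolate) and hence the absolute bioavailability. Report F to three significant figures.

F = 0.139

Trapezoidal AUC_0→10.5 (subcutaneous injection):
  [0→1.5]: (0.00+10.02)/2 × 1.5 = 7.515
  [1.5→7.5]: (10.02+3.43)/2 × 6 = 40.35
  [7.5→10.5]: (3.43+1.56)/2 × 3 = 7.485
  Sum = 55.35 mg/L·h
F = (AUC_ev/D_ev)/(AUC_iv/D_iv) = (55.35/250)/(398/250) = 0.2214/1.592 = 0.1391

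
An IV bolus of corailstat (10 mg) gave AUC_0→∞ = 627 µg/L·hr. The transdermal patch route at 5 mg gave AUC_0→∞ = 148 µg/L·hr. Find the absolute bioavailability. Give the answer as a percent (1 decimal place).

F = 47.2%

F = (AUC_ev / D_ev) / (AUC_iv / D_iv)
  = (148/5) / (627/10)
  = 29.6 / 62.7 = 0.4721
  = 47.21%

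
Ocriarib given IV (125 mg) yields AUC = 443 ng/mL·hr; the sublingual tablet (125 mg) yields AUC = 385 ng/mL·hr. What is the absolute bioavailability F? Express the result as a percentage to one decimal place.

F = (AUC_ev / D_ev) / (AUC_iv / D_iv)
  = (385/125) / (443/125)
  = 3.08 / 3.544 = 0.8691
  = 86.91%

F = 86.9%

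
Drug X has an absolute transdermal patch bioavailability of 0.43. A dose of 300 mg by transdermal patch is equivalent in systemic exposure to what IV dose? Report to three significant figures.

Systemic exposure from an extravascular dose = F × D_ev, so the equivalent IV dose is F × D_ev.
D_iv = F × D_ev = 0.43 × 300 = 129 mg

D_iv = 129 mg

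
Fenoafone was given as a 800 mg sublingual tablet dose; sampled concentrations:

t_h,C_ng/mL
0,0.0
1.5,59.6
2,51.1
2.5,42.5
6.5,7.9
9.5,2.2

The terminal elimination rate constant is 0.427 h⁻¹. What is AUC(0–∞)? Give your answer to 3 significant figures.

Trapezoidal AUC_0→9.5:
  [0→1.5]: (0.0+59.6)/2 × 1.5 = 44.7
  [1.5→2]: (59.6+51.1)/2 × 0.5 = 27.675
  [2→2.5]: (51.1+42.5)/2 × 0.5 = 23.4
  [2.5→6.5]: (42.5+7.9)/2 × 4 = 100.8
  [6.5→9.5]: (7.9+2.2)/2 × 3 = 15.15
  Sum = 211.725 ng/mL·h
Extrapolated tail: C_last / k_e = 2.2 / 0.427 = 5.152
AUC_0→∞ = 211.725 + 5.152 = 216.877 ng/mL·h

AUC = 217 ng/mL·h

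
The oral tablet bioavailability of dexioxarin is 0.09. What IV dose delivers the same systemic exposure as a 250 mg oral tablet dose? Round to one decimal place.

Systemic exposure from an extravascular dose = F × D_ev, so the equivalent IV dose is F × D_ev.
D_iv = F × D_ev = 0.09 × 250 = 22.5 mg

D_iv = 22.5 mg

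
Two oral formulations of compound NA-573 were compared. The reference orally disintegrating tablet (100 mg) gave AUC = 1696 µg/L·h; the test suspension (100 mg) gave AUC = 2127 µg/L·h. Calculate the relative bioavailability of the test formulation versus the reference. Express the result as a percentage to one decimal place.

F_rel = (AUC_test/D_test) / (AUC_ref/D_ref)
      = (2127/100) / (1696/100)
      = 21.27 / 16.96 = 1.2541 = 125.41%

F_rel = 125.4%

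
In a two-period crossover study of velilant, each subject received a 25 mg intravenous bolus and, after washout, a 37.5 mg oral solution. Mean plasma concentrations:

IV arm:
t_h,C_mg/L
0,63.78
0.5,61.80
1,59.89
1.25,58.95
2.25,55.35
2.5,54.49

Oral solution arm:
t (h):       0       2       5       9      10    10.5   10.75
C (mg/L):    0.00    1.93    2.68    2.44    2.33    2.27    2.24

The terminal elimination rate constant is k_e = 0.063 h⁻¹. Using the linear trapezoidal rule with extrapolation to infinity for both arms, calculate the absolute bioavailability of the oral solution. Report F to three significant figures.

F = 0.0387

Trapezoidal AUC_0→2.5 (IV):
  [0→0.5]: (63.78+61.80)/2 × 0.5 = 31.395
  [0.5→1]: (61.80+59.89)/2 × 0.5 = 30.4225
  [1→1.25]: (59.89+58.95)/2 × 0.25 = 14.855
  [1.25→2.25]: (58.95+55.35)/2 × 1 = 57.15
  [2.25→2.5]: (55.35+54.49)/2 × 0.25 = 13.73
  Sum = 147.5525 mg/L·h
IV tail: 54.49/0.063 = 864.921; AUC_iv,0→∞ = 147.5525 + 864.921 = 1012.4735 mg/L·h
Trapezoidal AUC_0→10.75 (oral solution):
  [0→2]: (0.00+1.93)/2 × 2 = 1.93
  [2→5]: (1.93+2.68)/2 × 3 = 6.915
  [5→9]: (2.68+2.44)/2 × 4 = 10.24
  [9→10]: (2.44+2.33)/2 × 1 = 2.385
  [10→10.5]: (2.33+2.27)/2 × 0.5 = 1.15
  [10.5→10.75]: (2.27+2.24)/2 × 0.25 = 0.56375
  Sum = 23.18375 mg/L·h
oral solution tail: 2.24/0.063 = 35.556; AUC_ev,0→∞ = 23.18375 + 35.556 = 58.73975 mg/L·h
F = (AUC_ev/D_ev)/(AUC_iv/D_iv) = (58.73975/37.5)/(1012.4735/25) = 1.56639/40.49894 = 0.0387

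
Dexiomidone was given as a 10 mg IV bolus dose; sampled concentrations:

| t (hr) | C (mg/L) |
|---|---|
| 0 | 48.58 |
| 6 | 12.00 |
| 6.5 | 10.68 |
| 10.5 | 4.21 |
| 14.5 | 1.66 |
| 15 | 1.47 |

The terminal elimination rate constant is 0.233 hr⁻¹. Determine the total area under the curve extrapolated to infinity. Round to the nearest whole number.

AUC = 236 mg/L·hr

Trapezoidal AUC_0→15:
  [0→6]: (48.58+12.00)/2 × 6 = 181.74
  [6→6.5]: (12.00+10.68)/2 × 0.5 = 5.67
  [6.5→10.5]: (10.68+4.21)/2 × 4 = 29.78
  [10.5→14.5]: (4.21+1.66)/2 × 4 = 11.74
  [14.5→15]: (1.66+1.47)/2 × 0.5 = 0.7825
  Sum = 229.7125 mg/L·hr
Extrapolated tail: C_last / k_e = 1.47 / 0.233 = 6.309
AUC_0→∞ = 229.7125 + 6.309 = 236.0215 mg/L·hr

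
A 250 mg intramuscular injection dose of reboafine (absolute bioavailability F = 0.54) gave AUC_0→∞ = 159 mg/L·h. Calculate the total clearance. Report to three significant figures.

CL = 0.849 L/h

CL = F × Dose / AUC_0→∞
   = 0.54 × 250 / 159 = 0.849057 L/h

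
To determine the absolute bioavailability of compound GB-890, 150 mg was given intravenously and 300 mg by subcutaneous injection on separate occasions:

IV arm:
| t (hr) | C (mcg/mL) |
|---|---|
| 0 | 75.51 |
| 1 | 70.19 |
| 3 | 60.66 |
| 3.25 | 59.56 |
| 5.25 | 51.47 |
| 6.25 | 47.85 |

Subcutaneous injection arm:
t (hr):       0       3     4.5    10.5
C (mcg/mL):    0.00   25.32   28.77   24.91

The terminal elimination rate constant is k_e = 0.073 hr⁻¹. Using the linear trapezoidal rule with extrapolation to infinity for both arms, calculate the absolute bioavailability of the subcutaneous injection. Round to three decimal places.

F = 0.281

Trapezoidal AUC_0→6.25 (IV):
  [0→1]: (75.51+70.19)/2 × 1 = 72.85
  [1→3]: (70.19+60.66)/2 × 2 = 130.85
  [3→3.25]: (60.66+59.56)/2 × 0.25 = 15.0275
  [3.25→5.25]: (59.56+51.47)/2 × 2 = 111.03
  [5.25→6.25]: (51.47+47.85)/2 × 1 = 49.66
  Sum = 379.4175 mcg/mL·hr
IV tail: 47.85/0.073 = 655.479; AUC_iv,0→∞ = 379.4175 + 655.479 = 1034.8965 mcg/mL·hr
Trapezoidal AUC_0→10.5 (subcutaneous injection):
  [0→3]: (0.00+25.32)/2 × 3 = 37.98
  [3→4.5]: (25.32+28.77)/2 × 1.5 = 40.5675
  [4.5→10.5]: (28.77+24.91)/2 × 6 = 161.04
  Sum = 239.5875 mcg/mL·hr
subcutaneous injection tail: 24.91/0.073 = 341.233; AUC_ev,0→∞ = 239.5875 + 341.233 = 580.8205 mcg/mL·hr
F = (AUC_ev/D_ev)/(AUC_iv/D_iv) = (580.8205/300)/(1034.8965/150) = 1.93607/6.89931 = 0.2806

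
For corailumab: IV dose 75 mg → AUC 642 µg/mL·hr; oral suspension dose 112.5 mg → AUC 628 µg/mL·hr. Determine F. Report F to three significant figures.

F = (AUC_ev / D_ev) / (AUC_iv / D_iv)
  = (628/112.5) / (642/75)
  = 5.58222 / 8.56 = 0.6521

F = 0.652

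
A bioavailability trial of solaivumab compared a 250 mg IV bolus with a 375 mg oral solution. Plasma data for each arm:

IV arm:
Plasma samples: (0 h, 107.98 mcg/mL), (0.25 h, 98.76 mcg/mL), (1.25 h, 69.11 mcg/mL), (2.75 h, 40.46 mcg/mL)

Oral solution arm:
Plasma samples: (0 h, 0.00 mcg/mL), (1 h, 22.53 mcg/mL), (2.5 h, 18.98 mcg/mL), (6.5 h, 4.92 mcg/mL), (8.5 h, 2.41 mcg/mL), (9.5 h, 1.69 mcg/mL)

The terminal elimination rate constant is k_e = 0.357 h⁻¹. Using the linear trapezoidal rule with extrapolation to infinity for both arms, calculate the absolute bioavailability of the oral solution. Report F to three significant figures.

F = 0.228

Trapezoidal AUC_0→2.75 (IV):
  [0→0.25]: (107.98+98.76)/2 × 0.25 = 25.8425
  [0.25→1.25]: (98.76+69.11)/2 × 1 = 83.935
  [1.25→2.75]: (69.11+40.46)/2 × 1.5 = 82.1775
  Sum = 191.955 mcg/mL·h
IV tail: 40.46/0.357 = 113.333; AUC_iv,0→∞ = 191.955 + 113.333 = 305.288 mcg/mL·h
Trapezoidal AUC_0→9.5 (oral solution):
  [0→1]: (0.00+22.53)/2 × 1 = 11.265
  [1→2.5]: (22.53+18.98)/2 × 1.5 = 31.1325
  [2.5→6.5]: (18.98+4.92)/2 × 4 = 47.8
  [6.5→8.5]: (4.92+2.41)/2 × 2 = 7.33
  [8.5→9.5]: (2.41+1.69)/2 × 1 = 2.05
  Sum = 99.5775 mcg/mL·h
oral solution tail: 1.69/0.357 = 4.734; AUC_ev,0→∞ = 99.5775 + 4.734 = 104.3115 mcg/mL·h
F = (AUC_ev/D_ev)/(AUC_iv/D_iv) = (104.3115/375)/(305.288/250) = 0.278164/1.221152 = 0.2278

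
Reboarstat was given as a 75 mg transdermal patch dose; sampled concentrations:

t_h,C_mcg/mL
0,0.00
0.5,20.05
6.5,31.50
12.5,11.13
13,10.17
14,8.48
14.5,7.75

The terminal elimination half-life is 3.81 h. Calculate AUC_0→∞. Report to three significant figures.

Trapezoidal AUC_0→14.5:
  [0→0.5]: (0.00+20.05)/2 × 0.5 = 5.0125
  [0.5→6.5]: (20.05+31.50)/2 × 6 = 154.65
  [6.5→12.5]: (31.50+11.13)/2 × 6 = 127.89
  [12.5→13]: (11.13+10.17)/2 × 0.5 = 5.325
  [13→14]: (10.17+8.48)/2 × 1 = 9.325
  [14→14.5]: (8.48+7.75)/2 × 0.5 = 4.0575
  Sum = 306.26 mcg/mL·h
k_e = ln2 / t½ = 0.693147 / 3.81 = 0.1819 h^-1
Extrapolated tail: C_last / k_e = 7.75 / 0.1819 = 42.606
AUC_0→∞ = 306.26 + 42.606 = 348.866 mcg/mL·h

AUC = 349 mcg/mL·h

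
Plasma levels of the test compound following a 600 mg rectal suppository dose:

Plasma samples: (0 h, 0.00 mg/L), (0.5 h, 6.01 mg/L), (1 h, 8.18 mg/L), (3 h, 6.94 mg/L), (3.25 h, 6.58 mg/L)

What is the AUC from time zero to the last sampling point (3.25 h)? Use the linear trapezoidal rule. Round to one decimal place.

AUC = 21.9 mg/L·h

Trapezoidal AUC_0→3.25:
  [0→0.5]: (0.00+6.01)/2 × 0.5 = 1.5025
  [0.5→1]: (6.01+8.18)/2 × 0.5 = 3.5475
  [1→3]: (8.18+6.94)/2 × 2 = 15.12
  [3→3.25]: (6.94+6.58)/2 × 0.25 = 1.69
  Sum = 21.86 mg/L·h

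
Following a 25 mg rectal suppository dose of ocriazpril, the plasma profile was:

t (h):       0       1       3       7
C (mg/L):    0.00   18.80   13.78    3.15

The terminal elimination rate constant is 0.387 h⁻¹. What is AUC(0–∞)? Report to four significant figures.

AUC = 83.98 mg/L·h

Trapezoidal AUC_0→7:
  [0→1]: (0.00+18.80)/2 × 1 = 9.4
  [1→3]: (18.80+13.78)/2 × 2 = 32.58
  [3→7]: (13.78+3.15)/2 × 4 = 33.86
  Sum = 75.84 mg/L·h
Extrapolated tail: C_last / k_e = 3.15 / 0.387 = 8.140
AUC_0→∞ = 75.84 + 8.140 = 83.98 mg/L·h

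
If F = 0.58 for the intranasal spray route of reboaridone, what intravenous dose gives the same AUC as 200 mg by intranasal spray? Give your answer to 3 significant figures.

Systemic exposure from an extravascular dose = F × D_ev, so the equivalent IV dose is F × D_ev.
D_iv = F × D_ev = 0.58 × 200 = 116 mg

D_iv = 116 mg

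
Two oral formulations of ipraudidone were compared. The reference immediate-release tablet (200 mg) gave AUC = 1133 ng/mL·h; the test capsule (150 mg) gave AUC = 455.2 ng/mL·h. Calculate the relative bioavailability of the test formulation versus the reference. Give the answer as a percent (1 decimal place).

F_rel = (AUC_test/D_test) / (AUC_ref/D_ref)
      = (455.2/150) / (1133/200)
      = 3.03467 / 5.665 = 0.5357 = 53.57%

F_rel = 53.6%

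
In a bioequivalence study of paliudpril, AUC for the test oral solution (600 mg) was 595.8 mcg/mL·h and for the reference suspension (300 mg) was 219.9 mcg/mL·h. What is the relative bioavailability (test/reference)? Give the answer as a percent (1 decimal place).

F_rel = 135.5%

F_rel = (AUC_test/D_test) / (AUC_ref/D_ref)
      = (595.8/600) / (219.9/300)
      = 0.993 / 0.733 = 1.3547 = 135.47%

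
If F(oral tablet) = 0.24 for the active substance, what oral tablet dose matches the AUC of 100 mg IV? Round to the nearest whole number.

For equal systemic exposure: F × D_ev = D_iv
D_ev = D_iv / F = 100 / 0.24 = 416.667 mg

D_oral = 417 mg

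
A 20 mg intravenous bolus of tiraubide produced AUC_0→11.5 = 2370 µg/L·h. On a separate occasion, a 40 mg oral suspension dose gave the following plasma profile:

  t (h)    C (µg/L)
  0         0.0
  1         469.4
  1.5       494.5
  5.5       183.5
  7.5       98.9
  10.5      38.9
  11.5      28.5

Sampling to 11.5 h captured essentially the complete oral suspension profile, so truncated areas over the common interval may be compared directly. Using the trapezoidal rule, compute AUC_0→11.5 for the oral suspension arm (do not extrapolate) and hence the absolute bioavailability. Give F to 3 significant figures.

F = 0.497

Trapezoidal AUC_0→11.5 (oral suspension):
  [0→1]: (0.0+469.4)/2 × 1 = 234.7
  [1→1.5]: (469.4+494.5)/2 × 0.5 = 240.975
  [1.5→5.5]: (494.5+183.5)/2 × 4 = 1356.0
  [5.5→7.5]: (183.5+98.9)/2 × 2 = 282.4
  [7.5→10.5]: (98.9+38.9)/2 × 3 = 206.7
  [10.5→11.5]: (38.9+28.5)/2 × 1 = 33.7
  Sum = 2354.475 µg/L·h
F = (AUC_ev/D_ev)/(AUC_iv/D_iv) = (2354.475/40)/(2370/20) = 58.861875/118.5 = 0.4967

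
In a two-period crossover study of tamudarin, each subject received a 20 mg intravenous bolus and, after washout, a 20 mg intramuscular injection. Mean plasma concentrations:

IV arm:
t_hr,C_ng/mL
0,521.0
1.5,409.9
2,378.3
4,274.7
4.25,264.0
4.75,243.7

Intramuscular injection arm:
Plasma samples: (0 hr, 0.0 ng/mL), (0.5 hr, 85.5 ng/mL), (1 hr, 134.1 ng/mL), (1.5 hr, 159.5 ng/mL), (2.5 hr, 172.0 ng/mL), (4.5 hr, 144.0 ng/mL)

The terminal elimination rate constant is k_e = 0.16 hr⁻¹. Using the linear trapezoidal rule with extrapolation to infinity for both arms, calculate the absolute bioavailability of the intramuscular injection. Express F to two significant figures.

F = 0.47

Trapezoidal AUC_0→4.75 (IV):
  [0→1.5]: (521.0+409.9)/2 × 1.5 = 698.175
  [1.5→2]: (409.9+378.3)/2 × 0.5 = 197.05
  [2→4]: (378.3+274.7)/2 × 2 = 653.0
  [4→4.25]: (274.7+264.0)/2 × 0.25 = 67.3375
  [4.25→4.75]: (264.0+243.7)/2 × 0.5 = 126.925
  Sum = 1742.4875 ng/mL·hr
IV tail: 243.7/0.16 = 1523.125; AUC_iv,0→∞ = 1742.4875 + 1523.125 = 3265.6125 ng/mL·hr
Trapezoidal AUC_0→4.5 (intramuscular injection):
  [0→0.5]: (0.0+85.5)/2 × 0.5 = 21.375
  [0.5→1]: (85.5+134.1)/2 × 0.5 = 54.9
  [1→1.5]: (134.1+159.5)/2 × 0.5 = 73.4
  [1.5→2.5]: (159.5+172.0)/2 × 1 = 165.75
  [2.5→4.5]: (172.0+144.0)/2 × 2 = 316.0
  Sum = 631.425 ng/mL·hr
intramuscular injection tail: 144.0/0.16 = 900.000; AUC_ev,0→∞ = 631.425 + 900.000 = 1531.425 ng/mL·hr
F = (AUC_ev/D_ev)/(AUC_iv/D_iv) = (1531.425/20)/(3265.6125/20) = 76.57125/163.281 = 0.4690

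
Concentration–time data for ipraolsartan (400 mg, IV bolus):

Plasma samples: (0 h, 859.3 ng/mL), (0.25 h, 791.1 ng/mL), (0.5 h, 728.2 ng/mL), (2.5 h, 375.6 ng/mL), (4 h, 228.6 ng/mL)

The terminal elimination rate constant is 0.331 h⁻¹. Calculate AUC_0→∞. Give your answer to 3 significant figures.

AUC = 2640 ng/mL·h

Trapezoidal AUC_0→4:
  [0→0.25]: (859.3+791.1)/2 × 0.25 = 206.3
  [0.25→0.5]: (791.1+728.2)/2 × 0.25 = 189.9125
  [0.5→2.5]: (728.2+375.6)/2 × 2 = 1103.8
  [2.5→4]: (375.6+228.6)/2 × 1.5 = 453.15
  Sum = 1953.1625 ng/mL·h
Extrapolated tail: C_last / k_e = 228.6 / 0.331 = 690.634
AUC_0→∞ = 1953.1625 + 690.634 = 2643.7965 ng/mL·h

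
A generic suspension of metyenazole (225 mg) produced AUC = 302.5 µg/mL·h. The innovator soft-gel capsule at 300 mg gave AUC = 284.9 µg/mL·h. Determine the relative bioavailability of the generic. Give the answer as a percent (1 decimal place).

F_rel = 141.6%

F_rel = (AUC_test/D_test) / (AUC_ref/D_ref)
      = (302.5/225) / (284.9/300)
      = 1.34444 / 0.949667 = 1.4157 = 141.57%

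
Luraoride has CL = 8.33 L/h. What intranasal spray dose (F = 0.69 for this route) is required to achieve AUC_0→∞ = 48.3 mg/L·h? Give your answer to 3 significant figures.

Dose = 583 mg

Dose = CL × AUC_0→∞ / F
     = 8.33 × 48.3 / 0.69 = 583.1 mg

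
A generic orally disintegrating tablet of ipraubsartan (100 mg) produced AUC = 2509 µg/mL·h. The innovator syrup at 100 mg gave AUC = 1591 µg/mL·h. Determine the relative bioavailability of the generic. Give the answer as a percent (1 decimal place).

F_rel = 157.7%

F_rel = (AUC_test/D_test) / (AUC_ref/D_ref)
      = (2509/100) / (1591/100)
      = 25.09 / 15.91 = 1.5770 = 157.70%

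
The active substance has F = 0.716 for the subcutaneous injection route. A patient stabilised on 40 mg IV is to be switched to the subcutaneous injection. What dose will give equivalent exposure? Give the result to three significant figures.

For equal systemic exposure: F × D_ev = D_iv
D_ev = D_iv / F = 40 / 0.716 = 55.8659 mg

D_subcutaneous = 55.9 mg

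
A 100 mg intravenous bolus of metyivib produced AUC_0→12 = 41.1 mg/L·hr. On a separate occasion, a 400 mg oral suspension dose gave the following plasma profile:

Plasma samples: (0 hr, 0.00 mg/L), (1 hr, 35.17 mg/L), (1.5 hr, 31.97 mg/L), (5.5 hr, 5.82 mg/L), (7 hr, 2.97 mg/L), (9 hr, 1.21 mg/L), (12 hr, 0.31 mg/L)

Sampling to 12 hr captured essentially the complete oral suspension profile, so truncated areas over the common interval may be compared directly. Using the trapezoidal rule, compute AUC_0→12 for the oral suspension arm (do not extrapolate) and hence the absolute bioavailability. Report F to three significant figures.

Trapezoidal AUC_0→12 (oral suspension):
  [0→1]: (0.00+35.17)/2 × 1 = 17.585
  [1→1.5]: (35.17+31.97)/2 × 0.5 = 16.785
  [1.5→5.5]: (31.97+5.82)/2 × 4 = 75.58
  [5.5→7]: (5.82+2.97)/2 × 1.5 = 6.5925
  [7→9]: (2.97+1.21)/2 × 2 = 4.18
  [9→12]: (1.21+0.31)/2 × 3 = 2.28
  Sum = 123.0025 mg/L·hr
F = (AUC_ev/D_ev)/(AUC_iv/D_iv) = (123.0025/400)/(41.1/100) = 0.30750625/0.411 = 0.7482

F = 0.748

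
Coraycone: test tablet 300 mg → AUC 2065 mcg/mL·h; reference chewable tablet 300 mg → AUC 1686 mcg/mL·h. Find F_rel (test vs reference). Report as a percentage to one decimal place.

F_rel = (AUC_test/D_test) / (AUC_ref/D_ref)
      = (2065/300) / (1686/300)
      = 6.88333 / 5.62 = 1.2248 = 122.48%

F_rel = 122.5%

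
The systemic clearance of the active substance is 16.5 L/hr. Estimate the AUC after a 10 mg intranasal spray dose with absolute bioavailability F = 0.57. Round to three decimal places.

AUC_0→∞ = F × Dose / CL
        = 0.57 × 10 / 16.5 = 0.345455 mg/L·hr

AUC = 0.345 mg/L·hr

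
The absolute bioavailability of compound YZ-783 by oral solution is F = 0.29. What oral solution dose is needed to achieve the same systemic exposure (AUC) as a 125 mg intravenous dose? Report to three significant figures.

D_oral = 431 mg

For equal systemic exposure: F × D_ev = D_iv
D_ev = D_iv / F = 125 / 0.29 = 431.034 mg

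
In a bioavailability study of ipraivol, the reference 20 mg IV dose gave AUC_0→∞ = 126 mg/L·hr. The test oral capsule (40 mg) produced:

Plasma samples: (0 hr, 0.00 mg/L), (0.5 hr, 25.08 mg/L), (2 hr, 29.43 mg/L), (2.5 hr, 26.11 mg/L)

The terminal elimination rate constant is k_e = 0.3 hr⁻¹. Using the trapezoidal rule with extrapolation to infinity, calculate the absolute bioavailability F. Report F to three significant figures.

F = 0.588

Trapezoidal AUC_0→2.5 (oral capsule):
  [0→0.5]: (0.00+25.08)/2 × 0.5 = 6.27
  [0.5→2]: (25.08+29.43)/2 × 1.5 = 40.8825
  [2→2.5]: (29.43+26.11)/2 × 0.5 = 13.885
  Sum = 61.0375 mg/L·hr
Tail: C_last/k_e = 26.11/0.3 = 87.033
AUC_0→∞ (oral capsule) = 61.0375 + 87.033 = 148.0705 mg/L·hr
F = (AUC_ev/D_ev)/(AUC_iv/D_iv) = (148.0705/40)/(126/20) = 3.7017625/6.3 = 0.5876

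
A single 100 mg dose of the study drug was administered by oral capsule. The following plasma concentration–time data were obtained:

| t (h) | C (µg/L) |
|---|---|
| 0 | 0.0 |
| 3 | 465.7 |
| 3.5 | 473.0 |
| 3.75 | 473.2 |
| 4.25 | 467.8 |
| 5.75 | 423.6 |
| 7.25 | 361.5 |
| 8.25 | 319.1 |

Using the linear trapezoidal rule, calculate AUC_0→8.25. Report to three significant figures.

Trapezoidal AUC_0→8.25:
  [0→3]: (0.0+465.7)/2 × 3 = 698.55
  [3→3.5]: (465.7+473.0)/2 × 0.5 = 234.675
  [3.5→3.75]: (473.0+473.2)/2 × 0.25 = 118.275
  [3.75→4.25]: (473.2+467.8)/2 × 0.5 = 235.25
  [4.25→5.75]: (467.8+423.6)/2 × 1.5 = 668.55
  [5.75→7.25]: (423.6+361.5)/2 × 1.5 = 588.825
  [7.25→8.25]: (361.5+319.1)/2 × 1 = 340.3
  Sum = 2884.425 µg/L·h

AUC = 2880 µg/L·h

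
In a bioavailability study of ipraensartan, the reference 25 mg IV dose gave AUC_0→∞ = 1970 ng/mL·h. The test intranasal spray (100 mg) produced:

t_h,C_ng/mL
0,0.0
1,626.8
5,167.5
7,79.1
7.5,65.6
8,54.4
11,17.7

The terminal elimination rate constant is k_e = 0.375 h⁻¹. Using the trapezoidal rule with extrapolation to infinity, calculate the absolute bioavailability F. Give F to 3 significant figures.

F = 0.301

Trapezoidal AUC_0→11 (intranasal spray):
  [0→1]: (0.0+626.8)/2 × 1 = 313.4
  [1→5]: (626.8+167.5)/2 × 4 = 1588.6
  [5→7]: (167.5+79.1)/2 × 2 = 246.6
  [7→7.5]: (79.1+65.6)/2 × 0.5 = 36.175
  [7.5→8]: (65.6+54.4)/2 × 0.5 = 30.0
  [8→11]: (54.4+17.7)/2 × 3 = 108.15
  Sum = 2322.925 ng/mL·h
Tail: C_last/k_e = 17.7/0.375 = 47.200
AUC_0→∞ (intranasal spray) = 2322.925 + 47.200 = 2370.125 ng/mL·h
F = (AUC_ev/D_ev)/(AUC_iv/D_iv) = (2370.125/100)/(1970/25) = 23.70125/78.8 = 0.3008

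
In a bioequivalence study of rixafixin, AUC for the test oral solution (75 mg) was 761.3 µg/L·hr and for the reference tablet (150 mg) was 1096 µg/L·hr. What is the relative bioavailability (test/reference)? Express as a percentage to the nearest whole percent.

F_rel = 139%

F_rel = (AUC_test/D_test) / (AUC_ref/D_ref)
      = (761.3/75) / (1096/150)
      = 10.1507 / 7.30667 = 1.3892 = 138.92%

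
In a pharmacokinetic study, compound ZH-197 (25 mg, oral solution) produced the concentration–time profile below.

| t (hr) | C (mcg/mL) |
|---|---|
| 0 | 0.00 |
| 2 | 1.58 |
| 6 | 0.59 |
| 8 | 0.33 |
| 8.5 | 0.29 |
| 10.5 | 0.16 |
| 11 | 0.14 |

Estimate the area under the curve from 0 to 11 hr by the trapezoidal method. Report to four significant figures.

Trapezoidal AUC_0→11:
  [0→2]: (0.00+1.58)/2 × 2 = 1.58
  [2→6]: (1.58+0.59)/2 × 4 = 4.34
  [6→8]: (0.59+0.33)/2 × 2 = 0.92
  [8→8.5]: (0.33+0.29)/2 × 0.5 = 0.155
  [8.5→10.5]: (0.29+0.16)/2 × 2 = 0.45
  [10.5→11]: (0.16+0.14)/2 × 0.5 = 0.075
  Sum = 7.52 mcg/mL·hr

AUC = 7.520 mcg/mL·hr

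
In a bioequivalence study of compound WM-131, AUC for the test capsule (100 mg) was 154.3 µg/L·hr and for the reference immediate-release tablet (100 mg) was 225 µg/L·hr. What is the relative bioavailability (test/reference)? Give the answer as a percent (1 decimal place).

F_rel = 68.6%

F_rel = (AUC_test/D_test) / (AUC_ref/D_ref)
      = (154.3/100) / (225/100)
      = 1.543 / 2.25 = 0.6858 = 68.58%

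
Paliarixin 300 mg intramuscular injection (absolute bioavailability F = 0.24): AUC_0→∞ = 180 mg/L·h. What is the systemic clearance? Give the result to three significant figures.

CL = F × Dose / AUC_0→∞
   = 0.24 × 300 / 180 = 0.4 L/h

CL = 0.400 L/h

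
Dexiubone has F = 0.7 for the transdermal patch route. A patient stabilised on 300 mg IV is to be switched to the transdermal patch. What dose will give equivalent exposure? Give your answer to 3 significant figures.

D_transdermal = 429 mg

For equal systemic exposure: F × D_ev = D_iv
D_ev = D_iv / F = 300 / 0.7 = 428.571 mg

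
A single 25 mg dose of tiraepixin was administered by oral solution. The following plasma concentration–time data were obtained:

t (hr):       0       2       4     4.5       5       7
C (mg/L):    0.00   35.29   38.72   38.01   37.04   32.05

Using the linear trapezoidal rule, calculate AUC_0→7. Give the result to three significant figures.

Trapezoidal AUC_0→7:
  [0→2]: (0.00+35.29)/2 × 2 = 35.29
  [2→4]: (35.29+38.72)/2 × 2 = 74.01
  [4→4.5]: (38.72+38.01)/2 × 0.5 = 19.1825
  [4.5→5]: (38.01+37.04)/2 × 0.5 = 18.7625
  [5→7]: (37.04+32.05)/2 × 2 = 69.09
  Sum = 216.335 mg/L·hr

AUC = 216 mg/L·hr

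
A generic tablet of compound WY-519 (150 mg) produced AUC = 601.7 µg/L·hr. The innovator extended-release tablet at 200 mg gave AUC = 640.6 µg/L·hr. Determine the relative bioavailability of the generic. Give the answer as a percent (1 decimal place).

F_rel = (AUC_test/D_test) / (AUC_ref/D_ref)
      = (601.7/150) / (640.6/200)
      = 4.01133 / 3.203 = 1.2524 = 125.24%

F_rel = 125.2%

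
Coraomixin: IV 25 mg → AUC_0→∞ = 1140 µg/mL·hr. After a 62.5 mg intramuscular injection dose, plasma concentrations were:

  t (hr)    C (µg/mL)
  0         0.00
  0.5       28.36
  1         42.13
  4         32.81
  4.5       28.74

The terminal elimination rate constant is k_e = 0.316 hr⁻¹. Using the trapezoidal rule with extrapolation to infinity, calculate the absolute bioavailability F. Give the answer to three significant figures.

Trapezoidal AUC_0→4.5 (intramuscular injection):
  [0→0.5]: (0.00+28.36)/2 × 0.5 = 7.09
  [0.5→1]: (28.36+42.13)/2 × 0.5 = 17.6225
  [1→4]: (42.13+32.81)/2 × 3 = 112.41
  [4→4.5]: (32.81+28.74)/2 × 0.5 = 15.3875
  Sum = 152.51 µg/mL·hr
Tail: C_last/k_e = 28.74/0.316 = 90.949
AUC_0→∞ (intramuscular injection) = 152.51 + 90.949 = 243.459 µg/mL·hr
F = (AUC_ev/D_ev)/(AUC_iv/D_iv) = (243.459/62.5)/(1140/25) = 3.895344/45.6 = 0.0854

F = 0.0854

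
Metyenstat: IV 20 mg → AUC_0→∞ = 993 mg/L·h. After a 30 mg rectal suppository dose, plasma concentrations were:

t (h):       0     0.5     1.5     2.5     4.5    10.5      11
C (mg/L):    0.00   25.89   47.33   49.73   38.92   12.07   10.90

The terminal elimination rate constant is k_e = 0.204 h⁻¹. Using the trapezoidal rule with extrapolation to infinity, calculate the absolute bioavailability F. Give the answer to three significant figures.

Trapezoidal AUC_0→11 (rectal suppository):
  [0→0.5]: (0.00+25.89)/2 × 0.5 = 6.4725
  [0.5→1.5]: (25.89+47.33)/2 × 1 = 36.61
  [1.5→2.5]: (47.33+49.73)/2 × 1 = 48.53
  [2.5→4.5]: (49.73+38.92)/2 × 2 = 88.65
  [4.5→10.5]: (38.92+12.07)/2 × 6 = 152.97
  [10.5→11]: (12.07+10.90)/2 × 0.5 = 5.7425
  Sum = 338.975 mg/L·h
Tail: C_last/k_e = 10.90/0.204 = 53.431
AUC_0→∞ (rectal suppository) = 338.975 + 53.431 = 392.406 mg/L·h
F = (AUC_ev/D_ev)/(AUC_iv/D_iv) = (392.406/30)/(993/20) = 13.0802/49.65 = 0.2634

F = 0.263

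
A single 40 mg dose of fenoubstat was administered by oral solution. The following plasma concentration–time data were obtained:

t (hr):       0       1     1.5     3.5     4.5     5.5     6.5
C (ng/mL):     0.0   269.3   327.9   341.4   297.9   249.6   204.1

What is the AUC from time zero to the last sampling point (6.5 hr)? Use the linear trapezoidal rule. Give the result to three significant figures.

AUC = 1770 ng/mL·hr

Trapezoidal AUC_0→6.5:
  [0→1]: (0.0+269.3)/2 × 1 = 134.65
  [1→1.5]: (269.3+327.9)/2 × 0.5 = 149.3
  [1.5→3.5]: (327.9+341.4)/2 × 2 = 669.3
  [3.5→4.5]: (341.4+297.9)/2 × 1 = 319.65
  [4.5→5.5]: (297.9+249.6)/2 × 1 = 273.75
  [5.5→6.5]: (249.6+204.1)/2 × 1 = 226.85
  Sum = 1773.5 ng/mL·hr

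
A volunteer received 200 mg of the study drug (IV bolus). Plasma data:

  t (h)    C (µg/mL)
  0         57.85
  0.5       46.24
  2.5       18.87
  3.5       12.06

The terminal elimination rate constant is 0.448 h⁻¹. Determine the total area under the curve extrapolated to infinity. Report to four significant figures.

AUC = 133.5 µg/mL·h

Trapezoidal AUC_0→3.5:
  [0→0.5]: (57.85+46.24)/2 × 0.5 = 26.0225
  [0.5→2.5]: (46.24+18.87)/2 × 2 = 65.11
  [2.5→3.5]: (18.87+12.06)/2 × 1 = 15.465
  Sum = 106.5975 µg/mL·h
Extrapolated tail: C_last / k_e = 12.06 / 0.448 = 26.920
AUC_0→∞ = 106.5975 + 26.920 = 133.5175 µg/mL·h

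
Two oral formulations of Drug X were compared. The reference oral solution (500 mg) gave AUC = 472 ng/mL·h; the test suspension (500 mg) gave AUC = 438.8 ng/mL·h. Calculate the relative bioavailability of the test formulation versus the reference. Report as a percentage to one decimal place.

F_rel = 93.0%

F_rel = (AUC_test/D_test) / (AUC_ref/D_ref)
      = (438.8/500) / (472/500)
      = 0.8776 / 0.944 = 0.9297 = 92.97%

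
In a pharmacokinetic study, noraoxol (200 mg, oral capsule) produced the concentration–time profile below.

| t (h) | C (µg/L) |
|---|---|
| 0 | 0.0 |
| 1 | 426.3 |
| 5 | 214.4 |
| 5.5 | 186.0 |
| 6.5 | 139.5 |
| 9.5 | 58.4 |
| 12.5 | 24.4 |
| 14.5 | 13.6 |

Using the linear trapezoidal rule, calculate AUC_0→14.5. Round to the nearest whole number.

Trapezoidal AUC_0→14.5:
  [0→1]: (0.0+426.3)/2 × 1 = 213.15
  [1→5]: (426.3+214.4)/2 × 4 = 1281.4
  [5→5.5]: (214.4+186.0)/2 × 0.5 = 100.1
  [5.5→6.5]: (186.0+139.5)/2 × 1 = 162.75
  [6.5→9.5]: (139.5+58.4)/2 × 3 = 296.85
  [9.5→12.5]: (58.4+24.4)/2 × 3 = 124.2
  [12.5→14.5]: (24.4+13.6)/2 × 2 = 38.0
  Sum = 2216.45 µg/L·h

AUC = 2216 µg/L·h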